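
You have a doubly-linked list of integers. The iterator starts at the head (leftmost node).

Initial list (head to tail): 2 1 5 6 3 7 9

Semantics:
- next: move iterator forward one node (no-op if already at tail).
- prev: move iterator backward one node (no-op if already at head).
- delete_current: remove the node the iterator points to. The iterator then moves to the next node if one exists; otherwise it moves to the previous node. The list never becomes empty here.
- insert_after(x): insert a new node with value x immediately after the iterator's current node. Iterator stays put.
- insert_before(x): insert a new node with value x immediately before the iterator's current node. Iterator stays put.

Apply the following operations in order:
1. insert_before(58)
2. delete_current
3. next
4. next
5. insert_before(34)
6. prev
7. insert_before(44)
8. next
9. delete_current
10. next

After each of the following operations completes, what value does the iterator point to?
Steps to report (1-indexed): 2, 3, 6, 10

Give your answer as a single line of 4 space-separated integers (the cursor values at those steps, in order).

Answer: 1 5 34 7

Derivation:
After 1 (insert_before(58)): list=[58, 2, 1, 5, 6, 3, 7, 9] cursor@2
After 2 (delete_current): list=[58, 1, 5, 6, 3, 7, 9] cursor@1
After 3 (next): list=[58, 1, 5, 6, 3, 7, 9] cursor@5
After 4 (next): list=[58, 1, 5, 6, 3, 7, 9] cursor@6
After 5 (insert_before(34)): list=[58, 1, 5, 34, 6, 3, 7, 9] cursor@6
After 6 (prev): list=[58, 1, 5, 34, 6, 3, 7, 9] cursor@34
After 7 (insert_before(44)): list=[58, 1, 5, 44, 34, 6, 3, 7, 9] cursor@34
After 8 (next): list=[58, 1, 5, 44, 34, 6, 3, 7, 9] cursor@6
After 9 (delete_current): list=[58, 1, 5, 44, 34, 3, 7, 9] cursor@3
After 10 (next): list=[58, 1, 5, 44, 34, 3, 7, 9] cursor@7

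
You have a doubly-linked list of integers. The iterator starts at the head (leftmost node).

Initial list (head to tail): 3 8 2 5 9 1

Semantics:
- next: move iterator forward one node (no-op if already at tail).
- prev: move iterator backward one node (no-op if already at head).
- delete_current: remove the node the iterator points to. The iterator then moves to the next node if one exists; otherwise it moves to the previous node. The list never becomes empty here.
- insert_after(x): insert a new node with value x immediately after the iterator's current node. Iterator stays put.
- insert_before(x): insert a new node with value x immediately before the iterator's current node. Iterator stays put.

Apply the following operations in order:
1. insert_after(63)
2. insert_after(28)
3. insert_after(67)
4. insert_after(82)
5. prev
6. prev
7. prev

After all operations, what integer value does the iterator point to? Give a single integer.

After 1 (insert_after(63)): list=[3, 63, 8, 2, 5, 9, 1] cursor@3
After 2 (insert_after(28)): list=[3, 28, 63, 8, 2, 5, 9, 1] cursor@3
After 3 (insert_after(67)): list=[3, 67, 28, 63, 8, 2, 5, 9, 1] cursor@3
After 4 (insert_after(82)): list=[3, 82, 67, 28, 63, 8, 2, 5, 9, 1] cursor@3
After 5 (prev): list=[3, 82, 67, 28, 63, 8, 2, 5, 9, 1] cursor@3
After 6 (prev): list=[3, 82, 67, 28, 63, 8, 2, 5, 9, 1] cursor@3
After 7 (prev): list=[3, 82, 67, 28, 63, 8, 2, 5, 9, 1] cursor@3

Answer: 3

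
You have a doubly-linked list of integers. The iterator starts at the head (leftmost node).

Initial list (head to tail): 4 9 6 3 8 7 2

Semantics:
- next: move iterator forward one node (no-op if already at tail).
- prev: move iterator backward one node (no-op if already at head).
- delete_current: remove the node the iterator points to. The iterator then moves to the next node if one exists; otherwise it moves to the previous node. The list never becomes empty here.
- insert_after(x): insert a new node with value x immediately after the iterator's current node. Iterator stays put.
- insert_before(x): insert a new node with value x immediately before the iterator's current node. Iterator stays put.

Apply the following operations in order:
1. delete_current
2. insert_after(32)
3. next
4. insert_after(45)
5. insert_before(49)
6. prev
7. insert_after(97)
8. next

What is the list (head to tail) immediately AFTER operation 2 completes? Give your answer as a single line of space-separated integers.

Answer: 9 32 6 3 8 7 2

Derivation:
After 1 (delete_current): list=[9, 6, 3, 8, 7, 2] cursor@9
After 2 (insert_after(32)): list=[9, 32, 6, 3, 8, 7, 2] cursor@9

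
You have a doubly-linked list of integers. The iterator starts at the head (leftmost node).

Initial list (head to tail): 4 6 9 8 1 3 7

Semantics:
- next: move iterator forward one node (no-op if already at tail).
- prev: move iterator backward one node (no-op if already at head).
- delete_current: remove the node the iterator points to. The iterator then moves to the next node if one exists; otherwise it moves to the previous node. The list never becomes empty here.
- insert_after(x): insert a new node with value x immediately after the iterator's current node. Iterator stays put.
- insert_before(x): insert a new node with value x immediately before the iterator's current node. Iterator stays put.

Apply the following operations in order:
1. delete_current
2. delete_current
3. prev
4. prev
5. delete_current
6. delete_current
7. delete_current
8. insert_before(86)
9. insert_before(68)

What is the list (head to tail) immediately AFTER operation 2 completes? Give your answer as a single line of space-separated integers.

Answer: 9 8 1 3 7

Derivation:
After 1 (delete_current): list=[6, 9, 8, 1, 3, 7] cursor@6
After 2 (delete_current): list=[9, 8, 1, 3, 7] cursor@9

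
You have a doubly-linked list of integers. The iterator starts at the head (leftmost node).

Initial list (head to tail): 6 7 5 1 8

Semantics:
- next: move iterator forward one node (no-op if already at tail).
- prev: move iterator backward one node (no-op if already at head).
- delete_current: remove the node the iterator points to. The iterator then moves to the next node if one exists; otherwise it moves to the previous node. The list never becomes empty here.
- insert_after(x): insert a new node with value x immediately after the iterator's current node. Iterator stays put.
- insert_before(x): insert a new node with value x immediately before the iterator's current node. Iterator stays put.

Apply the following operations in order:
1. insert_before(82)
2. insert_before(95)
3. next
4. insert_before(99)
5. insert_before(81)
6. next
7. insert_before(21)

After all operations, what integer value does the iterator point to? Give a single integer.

After 1 (insert_before(82)): list=[82, 6, 7, 5, 1, 8] cursor@6
After 2 (insert_before(95)): list=[82, 95, 6, 7, 5, 1, 8] cursor@6
After 3 (next): list=[82, 95, 6, 7, 5, 1, 8] cursor@7
After 4 (insert_before(99)): list=[82, 95, 6, 99, 7, 5, 1, 8] cursor@7
After 5 (insert_before(81)): list=[82, 95, 6, 99, 81, 7, 5, 1, 8] cursor@7
After 6 (next): list=[82, 95, 6, 99, 81, 7, 5, 1, 8] cursor@5
After 7 (insert_before(21)): list=[82, 95, 6, 99, 81, 7, 21, 5, 1, 8] cursor@5

Answer: 5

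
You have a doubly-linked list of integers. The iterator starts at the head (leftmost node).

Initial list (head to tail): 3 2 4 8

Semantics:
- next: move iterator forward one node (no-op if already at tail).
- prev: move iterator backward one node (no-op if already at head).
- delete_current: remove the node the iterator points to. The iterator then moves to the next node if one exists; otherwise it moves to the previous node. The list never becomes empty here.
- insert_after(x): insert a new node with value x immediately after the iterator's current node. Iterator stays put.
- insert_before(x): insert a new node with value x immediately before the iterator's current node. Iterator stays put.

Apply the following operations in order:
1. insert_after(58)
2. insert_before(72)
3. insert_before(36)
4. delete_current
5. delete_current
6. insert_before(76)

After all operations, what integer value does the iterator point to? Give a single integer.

Answer: 2

Derivation:
After 1 (insert_after(58)): list=[3, 58, 2, 4, 8] cursor@3
After 2 (insert_before(72)): list=[72, 3, 58, 2, 4, 8] cursor@3
After 3 (insert_before(36)): list=[72, 36, 3, 58, 2, 4, 8] cursor@3
After 4 (delete_current): list=[72, 36, 58, 2, 4, 8] cursor@58
After 5 (delete_current): list=[72, 36, 2, 4, 8] cursor@2
After 6 (insert_before(76)): list=[72, 36, 76, 2, 4, 8] cursor@2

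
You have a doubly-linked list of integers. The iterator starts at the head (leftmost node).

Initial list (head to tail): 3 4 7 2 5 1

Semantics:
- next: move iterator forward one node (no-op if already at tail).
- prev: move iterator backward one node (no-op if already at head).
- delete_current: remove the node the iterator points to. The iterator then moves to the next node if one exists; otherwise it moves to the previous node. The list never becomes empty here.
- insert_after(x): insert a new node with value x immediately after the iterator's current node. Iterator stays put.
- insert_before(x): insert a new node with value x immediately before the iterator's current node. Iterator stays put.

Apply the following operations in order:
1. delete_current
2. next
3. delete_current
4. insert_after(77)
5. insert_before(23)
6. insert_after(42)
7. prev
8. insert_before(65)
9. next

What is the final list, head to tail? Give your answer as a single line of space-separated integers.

Answer: 4 65 23 2 42 77 5 1

Derivation:
After 1 (delete_current): list=[4, 7, 2, 5, 1] cursor@4
After 2 (next): list=[4, 7, 2, 5, 1] cursor@7
After 3 (delete_current): list=[4, 2, 5, 1] cursor@2
After 4 (insert_after(77)): list=[4, 2, 77, 5, 1] cursor@2
After 5 (insert_before(23)): list=[4, 23, 2, 77, 5, 1] cursor@2
After 6 (insert_after(42)): list=[4, 23, 2, 42, 77, 5, 1] cursor@2
After 7 (prev): list=[4, 23, 2, 42, 77, 5, 1] cursor@23
After 8 (insert_before(65)): list=[4, 65, 23, 2, 42, 77, 5, 1] cursor@23
After 9 (next): list=[4, 65, 23, 2, 42, 77, 5, 1] cursor@2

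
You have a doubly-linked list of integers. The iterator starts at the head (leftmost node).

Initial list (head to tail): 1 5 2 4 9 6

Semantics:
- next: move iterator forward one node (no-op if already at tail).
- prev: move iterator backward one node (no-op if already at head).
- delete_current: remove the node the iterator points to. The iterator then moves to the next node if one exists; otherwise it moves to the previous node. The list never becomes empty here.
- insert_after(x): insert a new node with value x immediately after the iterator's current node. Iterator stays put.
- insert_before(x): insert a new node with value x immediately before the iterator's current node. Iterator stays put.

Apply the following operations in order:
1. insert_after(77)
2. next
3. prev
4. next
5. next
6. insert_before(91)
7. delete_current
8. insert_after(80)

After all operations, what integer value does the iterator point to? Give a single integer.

After 1 (insert_after(77)): list=[1, 77, 5, 2, 4, 9, 6] cursor@1
After 2 (next): list=[1, 77, 5, 2, 4, 9, 6] cursor@77
After 3 (prev): list=[1, 77, 5, 2, 4, 9, 6] cursor@1
After 4 (next): list=[1, 77, 5, 2, 4, 9, 6] cursor@77
After 5 (next): list=[1, 77, 5, 2, 4, 9, 6] cursor@5
After 6 (insert_before(91)): list=[1, 77, 91, 5, 2, 4, 9, 6] cursor@5
After 7 (delete_current): list=[1, 77, 91, 2, 4, 9, 6] cursor@2
After 8 (insert_after(80)): list=[1, 77, 91, 2, 80, 4, 9, 6] cursor@2

Answer: 2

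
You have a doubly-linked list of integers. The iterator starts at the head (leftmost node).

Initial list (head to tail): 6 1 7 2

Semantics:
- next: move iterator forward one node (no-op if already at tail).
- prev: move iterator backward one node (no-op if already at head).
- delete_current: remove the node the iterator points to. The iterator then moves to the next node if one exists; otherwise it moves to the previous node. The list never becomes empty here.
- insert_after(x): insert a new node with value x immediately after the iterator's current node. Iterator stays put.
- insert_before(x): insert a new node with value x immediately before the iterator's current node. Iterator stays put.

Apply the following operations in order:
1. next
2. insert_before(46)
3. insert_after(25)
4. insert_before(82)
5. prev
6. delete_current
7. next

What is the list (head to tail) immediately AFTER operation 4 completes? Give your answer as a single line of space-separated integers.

After 1 (next): list=[6, 1, 7, 2] cursor@1
After 2 (insert_before(46)): list=[6, 46, 1, 7, 2] cursor@1
After 3 (insert_after(25)): list=[6, 46, 1, 25, 7, 2] cursor@1
After 4 (insert_before(82)): list=[6, 46, 82, 1, 25, 7, 2] cursor@1

Answer: 6 46 82 1 25 7 2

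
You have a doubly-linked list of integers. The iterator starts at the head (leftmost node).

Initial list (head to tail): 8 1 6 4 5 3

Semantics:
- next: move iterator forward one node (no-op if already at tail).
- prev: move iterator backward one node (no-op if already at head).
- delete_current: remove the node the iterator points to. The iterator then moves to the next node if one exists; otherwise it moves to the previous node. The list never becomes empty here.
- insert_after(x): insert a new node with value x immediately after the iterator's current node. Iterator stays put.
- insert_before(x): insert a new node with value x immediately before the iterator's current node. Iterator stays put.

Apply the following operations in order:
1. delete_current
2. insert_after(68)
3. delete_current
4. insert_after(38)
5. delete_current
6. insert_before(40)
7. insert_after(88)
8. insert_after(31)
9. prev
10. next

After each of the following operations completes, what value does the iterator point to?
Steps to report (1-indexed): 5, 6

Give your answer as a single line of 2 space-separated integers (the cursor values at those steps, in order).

Answer: 38 38

Derivation:
After 1 (delete_current): list=[1, 6, 4, 5, 3] cursor@1
After 2 (insert_after(68)): list=[1, 68, 6, 4, 5, 3] cursor@1
After 3 (delete_current): list=[68, 6, 4, 5, 3] cursor@68
After 4 (insert_after(38)): list=[68, 38, 6, 4, 5, 3] cursor@68
After 5 (delete_current): list=[38, 6, 4, 5, 3] cursor@38
After 6 (insert_before(40)): list=[40, 38, 6, 4, 5, 3] cursor@38
After 7 (insert_after(88)): list=[40, 38, 88, 6, 4, 5, 3] cursor@38
After 8 (insert_after(31)): list=[40, 38, 31, 88, 6, 4, 5, 3] cursor@38
After 9 (prev): list=[40, 38, 31, 88, 6, 4, 5, 3] cursor@40
After 10 (next): list=[40, 38, 31, 88, 6, 4, 5, 3] cursor@38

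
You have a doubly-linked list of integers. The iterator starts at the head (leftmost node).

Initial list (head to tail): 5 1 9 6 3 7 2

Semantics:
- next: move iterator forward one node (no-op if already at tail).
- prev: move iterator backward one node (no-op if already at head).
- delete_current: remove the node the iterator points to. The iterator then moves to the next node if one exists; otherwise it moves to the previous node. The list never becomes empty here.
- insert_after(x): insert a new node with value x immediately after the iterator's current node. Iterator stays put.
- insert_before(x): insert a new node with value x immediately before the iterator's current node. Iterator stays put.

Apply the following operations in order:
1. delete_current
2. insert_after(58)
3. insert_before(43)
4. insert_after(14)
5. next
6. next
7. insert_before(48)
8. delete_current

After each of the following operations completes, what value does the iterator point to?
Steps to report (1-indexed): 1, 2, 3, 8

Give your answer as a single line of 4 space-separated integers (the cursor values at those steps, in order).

Answer: 1 1 1 9

Derivation:
After 1 (delete_current): list=[1, 9, 6, 3, 7, 2] cursor@1
After 2 (insert_after(58)): list=[1, 58, 9, 6, 3, 7, 2] cursor@1
After 3 (insert_before(43)): list=[43, 1, 58, 9, 6, 3, 7, 2] cursor@1
After 4 (insert_after(14)): list=[43, 1, 14, 58, 9, 6, 3, 7, 2] cursor@1
After 5 (next): list=[43, 1, 14, 58, 9, 6, 3, 7, 2] cursor@14
After 6 (next): list=[43, 1, 14, 58, 9, 6, 3, 7, 2] cursor@58
After 7 (insert_before(48)): list=[43, 1, 14, 48, 58, 9, 6, 3, 7, 2] cursor@58
After 8 (delete_current): list=[43, 1, 14, 48, 9, 6, 3, 7, 2] cursor@9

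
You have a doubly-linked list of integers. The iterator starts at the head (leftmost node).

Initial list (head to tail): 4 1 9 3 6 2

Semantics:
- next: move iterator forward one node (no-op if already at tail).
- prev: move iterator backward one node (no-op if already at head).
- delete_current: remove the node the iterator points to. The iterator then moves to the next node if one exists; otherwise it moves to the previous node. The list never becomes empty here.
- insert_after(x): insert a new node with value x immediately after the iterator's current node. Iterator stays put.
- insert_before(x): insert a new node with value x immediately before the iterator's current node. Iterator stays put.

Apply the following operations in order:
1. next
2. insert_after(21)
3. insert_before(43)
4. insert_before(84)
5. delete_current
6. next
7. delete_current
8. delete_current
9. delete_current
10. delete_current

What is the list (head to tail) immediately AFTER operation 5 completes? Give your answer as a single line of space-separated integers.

Answer: 4 43 84 21 9 3 6 2

Derivation:
After 1 (next): list=[4, 1, 9, 3, 6, 2] cursor@1
After 2 (insert_after(21)): list=[4, 1, 21, 9, 3, 6, 2] cursor@1
After 3 (insert_before(43)): list=[4, 43, 1, 21, 9, 3, 6, 2] cursor@1
After 4 (insert_before(84)): list=[4, 43, 84, 1, 21, 9, 3, 6, 2] cursor@1
After 5 (delete_current): list=[4, 43, 84, 21, 9, 3, 6, 2] cursor@21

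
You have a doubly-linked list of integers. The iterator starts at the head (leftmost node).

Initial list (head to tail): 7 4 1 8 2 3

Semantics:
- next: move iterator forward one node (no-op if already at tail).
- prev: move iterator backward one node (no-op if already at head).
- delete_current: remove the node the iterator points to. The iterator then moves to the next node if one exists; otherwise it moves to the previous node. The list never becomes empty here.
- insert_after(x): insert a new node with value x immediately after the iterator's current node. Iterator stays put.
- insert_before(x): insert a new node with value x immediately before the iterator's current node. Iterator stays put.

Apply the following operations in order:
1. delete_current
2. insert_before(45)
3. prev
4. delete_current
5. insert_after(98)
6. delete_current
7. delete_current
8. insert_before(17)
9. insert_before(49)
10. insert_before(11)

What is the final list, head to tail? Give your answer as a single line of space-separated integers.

After 1 (delete_current): list=[4, 1, 8, 2, 3] cursor@4
After 2 (insert_before(45)): list=[45, 4, 1, 8, 2, 3] cursor@4
After 3 (prev): list=[45, 4, 1, 8, 2, 3] cursor@45
After 4 (delete_current): list=[4, 1, 8, 2, 3] cursor@4
After 5 (insert_after(98)): list=[4, 98, 1, 8, 2, 3] cursor@4
After 6 (delete_current): list=[98, 1, 8, 2, 3] cursor@98
After 7 (delete_current): list=[1, 8, 2, 3] cursor@1
After 8 (insert_before(17)): list=[17, 1, 8, 2, 3] cursor@1
After 9 (insert_before(49)): list=[17, 49, 1, 8, 2, 3] cursor@1
After 10 (insert_before(11)): list=[17, 49, 11, 1, 8, 2, 3] cursor@1

Answer: 17 49 11 1 8 2 3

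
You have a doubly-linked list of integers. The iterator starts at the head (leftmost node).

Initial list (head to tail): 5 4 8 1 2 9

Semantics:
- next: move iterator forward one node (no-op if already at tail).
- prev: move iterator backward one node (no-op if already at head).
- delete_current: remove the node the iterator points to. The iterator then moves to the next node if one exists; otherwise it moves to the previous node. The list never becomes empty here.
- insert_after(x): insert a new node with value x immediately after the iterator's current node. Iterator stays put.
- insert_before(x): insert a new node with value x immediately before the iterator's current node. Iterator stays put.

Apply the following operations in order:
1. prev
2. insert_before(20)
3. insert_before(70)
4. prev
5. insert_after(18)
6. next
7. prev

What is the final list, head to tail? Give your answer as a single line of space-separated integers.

Answer: 20 70 18 5 4 8 1 2 9

Derivation:
After 1 (prev): list=[5, 4, 8, 1, 2, 9] cursor@5
After 2 (insert_before(20)): list=[20, 5, 4, 8, 1, 2, 9] cursor@5
After 3 (insert_before(70)): list=[20, 70, 5, 4, 8, 1, 2, 9] cursor@5
After 4 (prev): list=[20, 70, 5, 4, 8, 1, 2, 9] cursor@70
After 5 (insert_after(18)): list=[20, 70, 18, 5, 4, 8, 1, 2, 9] cursor@70
After 6 (next): list=[20, 70, 18, 5, 4, 8, 1, 2, 9] cursor@18
After 7 (prev): list=[20, 70, 18, 5, 4, 8, 1, 2, 9] cursor@70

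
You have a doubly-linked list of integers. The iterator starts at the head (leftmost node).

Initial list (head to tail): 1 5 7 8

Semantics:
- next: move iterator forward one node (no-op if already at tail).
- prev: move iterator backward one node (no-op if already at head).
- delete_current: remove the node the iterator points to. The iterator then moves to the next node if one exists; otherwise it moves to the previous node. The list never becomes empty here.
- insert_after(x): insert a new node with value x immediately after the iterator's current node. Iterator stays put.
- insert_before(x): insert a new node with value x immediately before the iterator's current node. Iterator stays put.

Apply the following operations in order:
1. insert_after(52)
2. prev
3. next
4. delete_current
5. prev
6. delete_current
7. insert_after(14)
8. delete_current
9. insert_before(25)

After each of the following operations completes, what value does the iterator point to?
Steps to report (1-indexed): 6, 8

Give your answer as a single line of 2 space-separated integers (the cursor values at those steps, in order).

After 1 (insert_after(52)): list=[1, 52, 5, 7, 8] cursor@1
After 2 (prev): list=[1, 52, 5, 7, 8] cursor@1
After 3 (next): list=[1, 52, 5, 7, 8] cursor@52
After 4 (delete_current): list=[1, 5, 7, 8] cursor@5
After 5 (prev): list=[1, 5, 7, 8] cursor@1
After 6 (delete_current): list=[5, 7, 8] cursor@5
After 7 (insert_after(14)): list=[5, 14, 7, 8] cursor@5
After 8 (delete_current): list=[14, 7, 8] cursor@14
After 9 (insert_before(25)): list=[25, 14, 7, 8] cursor@14

Answer: 5 14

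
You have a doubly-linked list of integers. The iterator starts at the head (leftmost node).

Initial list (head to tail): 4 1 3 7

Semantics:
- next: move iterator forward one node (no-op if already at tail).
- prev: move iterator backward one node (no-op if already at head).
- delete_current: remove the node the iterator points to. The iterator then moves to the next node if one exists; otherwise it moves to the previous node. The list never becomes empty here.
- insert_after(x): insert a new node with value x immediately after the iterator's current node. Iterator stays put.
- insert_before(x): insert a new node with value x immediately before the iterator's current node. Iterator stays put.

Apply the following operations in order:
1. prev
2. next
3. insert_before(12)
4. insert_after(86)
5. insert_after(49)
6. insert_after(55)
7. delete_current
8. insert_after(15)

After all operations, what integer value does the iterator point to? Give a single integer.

Answer: 55

Derivation:
After 1 (prev): list=[4, 1, 3, 7] cursor@4
After 2 (next): list=[4, 1, 3, 7] cursor@1
After 3 (insert_before(12)): list=[4, 12, 1, 3, 7] cursor@1
After 4 (insert_after(86)): list=[4, 12, 1, 86, 3, 7] cursor@1
After 5 (insert_after(49)): list=[4, 12, 1, 49, 86, 3, 7] cursor@1
After 6 (insert_after(55)): list=[4, 12, 1, 55, 49, 86, 3, 7] cursor@1
After 7 (delete_current): list=[4, 12, 55, 49, 86, 3, 7] cursor@55
After 8 (insert_after(15)): list=[4, 12, 55, 15, 49, 86, 3, 7] cursor@55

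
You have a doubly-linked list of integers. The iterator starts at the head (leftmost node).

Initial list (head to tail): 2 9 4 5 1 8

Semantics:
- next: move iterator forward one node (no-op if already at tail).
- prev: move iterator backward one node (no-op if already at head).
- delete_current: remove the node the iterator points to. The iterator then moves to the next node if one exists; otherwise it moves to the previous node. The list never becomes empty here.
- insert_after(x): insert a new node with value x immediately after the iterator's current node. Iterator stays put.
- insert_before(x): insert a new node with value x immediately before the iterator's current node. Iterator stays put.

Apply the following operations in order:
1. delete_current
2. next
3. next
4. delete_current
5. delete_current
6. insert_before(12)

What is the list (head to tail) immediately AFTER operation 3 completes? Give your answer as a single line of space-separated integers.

Answer: 9 4 5 1 8

Derivation:
After 1 (delete_current): list=[9, 4, 5, 1, 8] cursor@9
After 2 (next): list=[9, 4, 5, 1, 8] cursor@4
After 3 (next): list=[9, 4, 5, 1, 8] cursor@5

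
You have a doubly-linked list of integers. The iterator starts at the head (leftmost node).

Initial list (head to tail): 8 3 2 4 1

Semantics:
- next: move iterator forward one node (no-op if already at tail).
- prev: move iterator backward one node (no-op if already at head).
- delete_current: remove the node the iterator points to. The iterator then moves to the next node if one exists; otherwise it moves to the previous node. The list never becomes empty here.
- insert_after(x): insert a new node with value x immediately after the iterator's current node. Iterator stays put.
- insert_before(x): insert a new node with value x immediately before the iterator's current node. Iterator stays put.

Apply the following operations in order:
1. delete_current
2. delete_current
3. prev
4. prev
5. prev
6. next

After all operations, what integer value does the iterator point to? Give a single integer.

After 1 (delete_current): list=[3, 2, 4, 1] cursor@3
After 2 (delete_current): list=[2, 4, 1] cursor@2
After 3 (prev): list=[2, 4, 1] cursor@2
After 4 (prev): list=[2, 4, 1] cursor@2
After 5 (prev): list=[2, 4, 1] cursor@2
After 6 (next): list=[2, 4, 1] cursor@4

Answer: 4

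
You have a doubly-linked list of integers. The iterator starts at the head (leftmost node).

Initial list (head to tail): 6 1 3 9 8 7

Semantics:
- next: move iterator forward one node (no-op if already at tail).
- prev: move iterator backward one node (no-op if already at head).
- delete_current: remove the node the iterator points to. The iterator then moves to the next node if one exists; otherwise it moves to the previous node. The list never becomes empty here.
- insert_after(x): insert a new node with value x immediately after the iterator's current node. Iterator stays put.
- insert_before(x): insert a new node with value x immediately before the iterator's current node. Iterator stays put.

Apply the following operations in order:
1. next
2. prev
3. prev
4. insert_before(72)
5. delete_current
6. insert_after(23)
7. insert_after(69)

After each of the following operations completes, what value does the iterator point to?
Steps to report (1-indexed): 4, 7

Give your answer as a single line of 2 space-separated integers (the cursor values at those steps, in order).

After 1 (next): list=[6, 1, 3, 9, 8, 7] cursor@1
After 2 (prev): list=[6, 1, 3, 9, 8, 7] cursor@6
After 3 (prev): list=[6, 1, 3, 9, 8, 7] cursor@6
After 4 (insert_before(72)): list=[72, 6, 1, 3, 9, 8, 7] cursor@6
After 5 (delete_current): list=[72, 1, 3, 9, 8, 7] cursor@1
After 6 (insert_after(23)): list=[72, 1, 23, 3, 9, 8, 7] cursor@1
After 7 (insert_after(69)): list=[72, 1, 69, 23, 3, 9, 8, 7] cursor@1

Answer: 6 1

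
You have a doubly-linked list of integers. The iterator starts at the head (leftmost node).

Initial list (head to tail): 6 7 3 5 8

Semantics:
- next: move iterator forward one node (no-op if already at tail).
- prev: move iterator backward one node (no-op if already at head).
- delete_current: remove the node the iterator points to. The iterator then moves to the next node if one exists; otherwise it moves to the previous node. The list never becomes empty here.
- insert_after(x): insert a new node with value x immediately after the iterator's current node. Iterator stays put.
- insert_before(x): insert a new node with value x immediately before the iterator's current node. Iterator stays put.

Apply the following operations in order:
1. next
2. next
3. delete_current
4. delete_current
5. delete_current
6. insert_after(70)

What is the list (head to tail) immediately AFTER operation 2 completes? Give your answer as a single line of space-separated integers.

After 1 (next): list=[6, 7, 3, 5, 8] cursor@7
After 2 (next): list=[6, 7, 3, 5, 8] cursor@3

Answer: 6 7 3 5 8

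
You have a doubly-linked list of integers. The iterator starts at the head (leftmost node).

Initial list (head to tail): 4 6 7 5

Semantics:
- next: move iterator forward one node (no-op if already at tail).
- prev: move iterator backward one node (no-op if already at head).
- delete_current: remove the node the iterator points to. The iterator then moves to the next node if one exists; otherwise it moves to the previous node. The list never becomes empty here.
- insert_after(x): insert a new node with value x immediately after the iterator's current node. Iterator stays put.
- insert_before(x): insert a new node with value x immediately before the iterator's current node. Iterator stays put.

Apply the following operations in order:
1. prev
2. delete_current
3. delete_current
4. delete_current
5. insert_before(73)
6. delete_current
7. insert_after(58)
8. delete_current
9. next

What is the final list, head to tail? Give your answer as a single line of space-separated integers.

After 1 (prev): list=[4, 6, 7, 5] cursor@4
After 2 (delete_current): list=[6, 7, 5] cursor@6
After 3 (delete_current): list=[7, 5] cursor@7
After 4 (delete_current): list=[5] cursor@5
After 5 (insert_before(73)): list=[73, 5] cursor@5
After 6 (delete_current): list=[73] cursor@73
After 7 (insert_after(58)): list=[73, 58] cursor@73
After 8 (delete_current): list=[58] cursor@58
After 9 (next): list=[58] cursor@58

Answer: 58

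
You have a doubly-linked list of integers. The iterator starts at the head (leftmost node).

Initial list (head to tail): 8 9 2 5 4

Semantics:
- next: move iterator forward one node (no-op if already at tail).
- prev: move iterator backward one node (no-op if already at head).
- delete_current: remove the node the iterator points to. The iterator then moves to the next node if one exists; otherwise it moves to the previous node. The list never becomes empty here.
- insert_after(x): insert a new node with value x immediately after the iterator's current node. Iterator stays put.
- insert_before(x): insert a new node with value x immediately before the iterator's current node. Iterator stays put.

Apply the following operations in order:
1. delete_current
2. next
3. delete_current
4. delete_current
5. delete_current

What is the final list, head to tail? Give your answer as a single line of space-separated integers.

After 1 (delete_current): list=[9, 2, 5, 4] cursor@9
After 2 (next): list=[9, 2, 5, 4] cursor@2
After 3 (delete_current): list=[9, 5, 4] cursor@5
After 4 (delete_current): list=[9, 4] cursor@4
After 5 (delete_current): list=[9] cursor@9

Answer: 9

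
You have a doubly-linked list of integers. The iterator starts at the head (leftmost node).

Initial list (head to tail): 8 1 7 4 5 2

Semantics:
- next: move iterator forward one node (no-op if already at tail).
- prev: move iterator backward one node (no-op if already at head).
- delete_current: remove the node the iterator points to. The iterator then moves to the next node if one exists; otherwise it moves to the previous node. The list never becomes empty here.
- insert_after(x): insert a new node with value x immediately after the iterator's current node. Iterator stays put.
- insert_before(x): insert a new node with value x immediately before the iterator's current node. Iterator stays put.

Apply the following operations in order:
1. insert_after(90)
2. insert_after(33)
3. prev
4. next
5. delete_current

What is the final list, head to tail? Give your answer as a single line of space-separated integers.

After 1 (insert_after(90)): list=[8, 90, 1, 7, 4, 5, 2] cursor@8
After 2 (insert_after(33)): list=[8, 33, 90, 1, 7, 4, 5, 2] cursor@8
After 3 (prev): list=[8, 33, 90, 1, 7, 4, 5, 2] cursor@8
After 4 (next): list=[8, 33, 90, 1, 7, 4, 5, 2] cursor@33
After 5 (delete_current): list=[8, 90, 1, 7, 4, 5, 2] cursor@90

Answer: 8 90 1 7 4 5 2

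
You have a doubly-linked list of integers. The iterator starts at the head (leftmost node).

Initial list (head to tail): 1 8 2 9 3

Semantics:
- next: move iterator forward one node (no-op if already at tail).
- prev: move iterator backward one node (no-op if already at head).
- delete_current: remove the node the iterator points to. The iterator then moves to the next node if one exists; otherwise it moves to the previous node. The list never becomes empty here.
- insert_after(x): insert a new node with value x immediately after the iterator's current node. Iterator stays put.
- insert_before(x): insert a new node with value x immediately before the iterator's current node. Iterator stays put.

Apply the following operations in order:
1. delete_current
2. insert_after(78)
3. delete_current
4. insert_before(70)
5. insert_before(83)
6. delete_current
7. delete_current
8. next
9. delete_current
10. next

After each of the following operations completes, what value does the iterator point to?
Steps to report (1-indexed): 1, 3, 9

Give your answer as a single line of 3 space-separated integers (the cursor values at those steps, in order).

Answer: 8 78 9

Derivation:
After 1 (delete_current): list=[8, 2, 9, 3] cursor@8
After 2 (insert_after(78)): list=[8, 78, 2, 9, 3] cursor@8
After 3 (delete_current): list=[78, 2, 9, 3] cursor@78
After 4 (insert_before(70)): list=[70, 78, 2, 9, 3] cursor@78
After 5 (insert_before(83)): list=[70, 83, 78, 2, 9, 3] cursor@78
After 6 (delete_current): list=[70, 83, 2, 9, 3] cursor@2
After 7 (delete_current): list=[70, 83, 9, 3] cursor@9
After 8 (next): list=[70, 83, 9, 3] cursor@3
After 9 (delete_current): list=[70, 83, 9] cursor@9
After 10 (next): list=[70, 83, 9] cursor@9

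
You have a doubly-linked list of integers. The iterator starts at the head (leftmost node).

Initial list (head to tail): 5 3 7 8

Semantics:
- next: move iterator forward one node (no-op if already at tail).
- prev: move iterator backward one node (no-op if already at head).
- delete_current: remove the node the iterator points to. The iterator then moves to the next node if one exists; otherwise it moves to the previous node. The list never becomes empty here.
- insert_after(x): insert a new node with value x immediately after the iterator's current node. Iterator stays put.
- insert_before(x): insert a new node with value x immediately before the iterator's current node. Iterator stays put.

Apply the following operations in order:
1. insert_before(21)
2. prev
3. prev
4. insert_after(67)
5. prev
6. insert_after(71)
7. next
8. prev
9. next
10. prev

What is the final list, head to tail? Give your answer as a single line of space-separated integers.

After 1 (insert_before(21)): list=[21, 5, 3, 7, 8] cursor@5
After 2 (prev): list=[21, 5, 3, 7, 8] cursor@21
After 3 (prev): list=[21, 5, 3, 7, 8] cursor@21
After 4 (insert_after(67)): list=[21, 67, 5, 3, 7, 8] cursor@21
After 5 (prev): list=[21, 67, 5, 3, 7, 8] cursor@21
After 6 (insert_after(71)): list=[21, 71, 67, 5, 3, 7, 8] cursor@21
After 7 (next): list=[21, 71, 67, 5, 3, 7, 8] cursor@71
After 8 (prev): list=[21, 71, 67, 5, 3, 7, 8] cursor@21
After 9 (next): list=[21, 71, 67, 5, 3, 7, 8] cursor@71
After 10 (prev): list=[21, 71, 67, 5, 3, 7, 8] cursor@21

Answer: 21 71 67 5 3 7 8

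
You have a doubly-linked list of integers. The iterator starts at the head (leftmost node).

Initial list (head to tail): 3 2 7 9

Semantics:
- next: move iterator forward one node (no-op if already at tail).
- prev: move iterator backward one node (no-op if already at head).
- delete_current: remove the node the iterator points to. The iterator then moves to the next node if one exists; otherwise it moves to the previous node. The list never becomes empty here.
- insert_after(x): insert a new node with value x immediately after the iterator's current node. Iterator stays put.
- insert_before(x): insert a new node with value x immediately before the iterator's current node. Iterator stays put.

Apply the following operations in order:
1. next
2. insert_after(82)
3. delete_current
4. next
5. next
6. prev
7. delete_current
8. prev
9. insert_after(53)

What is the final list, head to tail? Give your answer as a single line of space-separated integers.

Answer: 3 82 53 9

Derivation:
After 1 (next): list=[3, 2, 7, 9] cursor@2
After 2 (insert_after(82)): list=[3, 2, 82, 7, 9] cursor@2
After 3 (delete_current): list=[3, 82, 7, 9] cursor@82
After 4 (next): list=[3, 82, 7, 9] cursor@7
After 5 (next): list=[3, 82, 7, 9] cursor@9
After 6 (prev): list=[3, 82, 7, 9] cursor@7
After 7 (delete_current): list=[3, 82, 9] cursor@9
After 8 (prev): list=[3, 82, 9] cursor@82
After 9 (insert_after(53)): list=[3, 82, 53, 9] cursor@82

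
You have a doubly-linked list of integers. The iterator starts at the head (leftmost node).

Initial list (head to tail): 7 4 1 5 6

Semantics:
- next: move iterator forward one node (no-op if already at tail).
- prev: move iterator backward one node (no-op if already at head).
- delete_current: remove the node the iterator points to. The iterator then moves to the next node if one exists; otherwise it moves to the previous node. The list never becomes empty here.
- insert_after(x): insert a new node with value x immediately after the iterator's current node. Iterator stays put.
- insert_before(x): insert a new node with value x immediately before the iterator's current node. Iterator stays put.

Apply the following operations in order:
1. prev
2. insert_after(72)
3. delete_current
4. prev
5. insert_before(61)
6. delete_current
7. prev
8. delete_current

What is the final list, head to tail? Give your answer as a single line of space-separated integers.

Answer: 4 1 5 6

Derivation:
After 1 (prev): list=[7, 4, 1, 5, 6] cursor@7
After 2 (insert_after(72)): list=[7, 72, 4, 1, 5, 6] cursor@7
After 3 (delete_current): list=[72, 4, 1, 5, 6] cursor@72
After 4 (prev): list=[72, 4, 1, 5, 6] cursor@72
After 5 (insert_before(61)): list=[61, 72, 4, 1, 5, 6] cursor@72
After 6 (delete_current): list=[61, 4, 1, 5, 6] cursor@4
After 7 (prev): list=[61, 4, 1, 5, 6] cursor@61
After 8 (delete_current): list=[4, 1, 5, 6] cursor@4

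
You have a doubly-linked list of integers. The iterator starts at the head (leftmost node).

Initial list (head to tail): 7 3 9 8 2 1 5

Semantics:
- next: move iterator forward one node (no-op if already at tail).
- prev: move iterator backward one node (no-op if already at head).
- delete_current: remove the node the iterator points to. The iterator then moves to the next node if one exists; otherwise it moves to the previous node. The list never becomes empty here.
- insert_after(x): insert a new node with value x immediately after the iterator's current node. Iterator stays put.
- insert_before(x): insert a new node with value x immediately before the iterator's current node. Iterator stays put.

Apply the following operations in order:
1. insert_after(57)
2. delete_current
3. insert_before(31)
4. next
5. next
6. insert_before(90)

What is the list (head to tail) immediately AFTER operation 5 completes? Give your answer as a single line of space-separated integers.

After 1 (insert_after(57)): list=[7, 57, 3, 9, 8, 2, 1, 5] cursor@7
After 2 (delete_current): list=[57, 3, 9, 8, 2, 1, 5] cursor@57
After 3 (insert_before(31)): list=[31, 57, 3, 9, 8, 2, 1, 5] cursor@57
After 4 (next): list=[31, 57, 3, 9, 8, 2, 1, 5] cursor@3
After 5 (next): list=[31, 57, 3, 9, 8, 2, 1, 5] cursor@9

Answer: 31 57 3 9 8 2 1 5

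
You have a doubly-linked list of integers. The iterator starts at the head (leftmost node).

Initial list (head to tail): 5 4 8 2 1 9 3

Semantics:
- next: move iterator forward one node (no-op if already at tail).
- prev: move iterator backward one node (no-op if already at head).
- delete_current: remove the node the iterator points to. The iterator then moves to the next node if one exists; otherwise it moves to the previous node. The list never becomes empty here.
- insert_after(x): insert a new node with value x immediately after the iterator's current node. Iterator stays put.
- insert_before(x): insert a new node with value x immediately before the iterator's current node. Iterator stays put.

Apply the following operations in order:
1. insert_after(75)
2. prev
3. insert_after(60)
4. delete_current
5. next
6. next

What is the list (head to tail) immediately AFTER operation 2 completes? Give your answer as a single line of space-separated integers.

Answer: 5 75 4 8 2 1 9 3

Derivation:
After 1 (insert_after(75)): list=[5, 75, 4, 8, 2, 1, 9, 3] cursor@5
After 2 (prev): list=[5, 75, 4, 8, 2, 1, 9, 3] cursor@5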